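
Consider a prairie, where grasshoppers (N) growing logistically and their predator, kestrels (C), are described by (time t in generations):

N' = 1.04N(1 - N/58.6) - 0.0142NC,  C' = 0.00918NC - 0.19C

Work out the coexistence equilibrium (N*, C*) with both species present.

N* ≈ 20.7, C* ≈ 47.4

From dC/dt = 0 with C > 0: 0.00918N* = 0.19, so N* = 20.7.
Substitute into dN/dt = 0: 1.04(1 - 20.7/58.6) = 0.0142C*.
The bracket is 0.647, giving C* = 0.673/0.0142 = 47.4.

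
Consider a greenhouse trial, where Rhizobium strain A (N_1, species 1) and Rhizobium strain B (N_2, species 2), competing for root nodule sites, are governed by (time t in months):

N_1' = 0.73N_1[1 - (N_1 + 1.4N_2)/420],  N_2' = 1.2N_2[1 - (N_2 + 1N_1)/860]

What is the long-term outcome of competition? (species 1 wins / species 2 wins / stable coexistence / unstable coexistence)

species 2 excludes species 1

Compare the nullcline intercepts: K1/α12 = 420/1.4 = 300 < K2 = 860; K2/α21 = 860/1 = 860 > K1 = 420.
Since the inequalities point opposite ways, species 2 can invade but species 1 cannot.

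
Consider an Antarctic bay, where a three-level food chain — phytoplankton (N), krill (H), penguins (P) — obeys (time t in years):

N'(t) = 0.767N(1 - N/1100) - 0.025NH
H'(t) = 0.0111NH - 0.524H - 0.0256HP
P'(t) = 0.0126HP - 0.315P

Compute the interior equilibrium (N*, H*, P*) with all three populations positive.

N* ≈ 204, H* ≈ 25, P* ≈ 67.8

From dP/dt = 0: 0.0126H* = 0.315, so H* = 25.
From dN/dt = 0: 0.767(1 - N*/1100) = 0.025·25, giving N* = 1100·(1 - 0.815) = 204.
From dH/dt = 0: 0.0111·204 - 0.524 = 0.0256P*, so P* = 1.74/0.0256 = 67.8.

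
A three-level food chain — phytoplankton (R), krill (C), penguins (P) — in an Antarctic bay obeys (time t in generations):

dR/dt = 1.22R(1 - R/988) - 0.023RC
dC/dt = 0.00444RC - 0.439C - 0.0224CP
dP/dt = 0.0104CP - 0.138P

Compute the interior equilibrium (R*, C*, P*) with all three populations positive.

From dP/dt = 0: 0.0104C* = 0.138, so C* = 13.3.
From dR/dt = 0: 1.22(1 - R*/988) = 0.023·13.3, giving R* = 988·(1 - 0.25) = 741.
From dC/dt = 0: 0.00444·741 - 0.439 = 0.0224P*, so P* = 2.85/0.0224 = 127.

R* ≈ 741, C* ≈ 13.3, P* ≈ 127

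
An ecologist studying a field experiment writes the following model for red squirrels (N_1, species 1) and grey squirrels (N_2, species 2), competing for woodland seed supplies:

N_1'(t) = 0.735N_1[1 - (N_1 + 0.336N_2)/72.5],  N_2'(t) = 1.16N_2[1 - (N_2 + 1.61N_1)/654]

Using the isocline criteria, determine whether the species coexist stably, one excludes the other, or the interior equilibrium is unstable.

species 2 excludes species 1

Compare the nullcline intercepts: K1/α12 = 72.5/0.336 = 216 < K2 = 654; K2/α21 = 654/1.61 = 406 > K1 = 72.5.
Since the inequalities point opposite ways, species 2 can invade but species 1 cannot.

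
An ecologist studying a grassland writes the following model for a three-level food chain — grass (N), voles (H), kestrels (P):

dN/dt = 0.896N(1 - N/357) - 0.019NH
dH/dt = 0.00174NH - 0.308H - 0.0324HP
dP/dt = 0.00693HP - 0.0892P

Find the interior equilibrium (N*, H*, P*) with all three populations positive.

N* ≈ 260, H* ≈ 12.9, P* ≈ 4.43

From dP/dt = 0: 0.00693H* = 0.0892, so H* = 12.9.
From dN/dt = 0: 0.896(1 - N*/357) = 0.019·12.9, giving N* = 357·(1 - 0.273) = 260.
From dH/dt = 0: 0.00174·260 - 0.308 = 0.0324P*, so P* = 0.144/0.0324 = 4.43.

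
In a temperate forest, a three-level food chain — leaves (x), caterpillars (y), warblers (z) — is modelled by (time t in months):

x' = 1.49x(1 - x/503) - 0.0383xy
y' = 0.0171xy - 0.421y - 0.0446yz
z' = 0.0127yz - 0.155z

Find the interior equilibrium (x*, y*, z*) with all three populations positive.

From dz/dt = 0: 0.0127y* = 0.155, so y* = 12.2.
From dx/dt = 0: 1.49(1 - x*/503) = 0.0383·12.2, giving x* = 503·(1 - 0.314) = 345.
From dy/dt = 0: 0.0171·345 - 0.421 = 0.0446z*, so z* = 5.48/0.0446 = 123.

x* ≈ 345, y* ≈ 12.2, z* ≈ 123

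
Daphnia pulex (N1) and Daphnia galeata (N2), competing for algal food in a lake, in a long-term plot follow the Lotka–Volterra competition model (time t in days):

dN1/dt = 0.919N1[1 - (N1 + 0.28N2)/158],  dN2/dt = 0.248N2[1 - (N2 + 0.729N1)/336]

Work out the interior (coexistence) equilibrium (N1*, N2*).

N1* ≈ 80.3, N2* ≈ 277

Setting both brackets to zero gives the nullclines N1 + 0.28N2 = 158 and 0.729N1 + N2 = 336.
Substituting N2 = 336 - 0.729N1 into the first: N1(1 - 0.28·0.729) = 158 - 0.28·336.
So N1* = 63.9/0.796 = 80.3, and then N2* = 336 - 0.729·80.3 = 277.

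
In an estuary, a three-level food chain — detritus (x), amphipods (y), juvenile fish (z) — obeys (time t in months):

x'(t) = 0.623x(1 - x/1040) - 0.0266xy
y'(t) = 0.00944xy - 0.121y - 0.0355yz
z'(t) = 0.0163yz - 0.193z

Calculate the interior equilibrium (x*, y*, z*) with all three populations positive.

x* ≈ 514, y* ≈ 11.8, z* ≈ 133

From dz/dt = 0: 0.0163y* = 0.193, so y* = 11.8.
From dx/dt = 0: 0.623(1 - x*/1040) = 0.0266·11.8, giving x* = 1040·(1 - 0.506) = 514.
From dy/dt = 0: 0.00944·514 - 0.121 = 0.0355z*, so z* = 4.73/0.0355 = 133.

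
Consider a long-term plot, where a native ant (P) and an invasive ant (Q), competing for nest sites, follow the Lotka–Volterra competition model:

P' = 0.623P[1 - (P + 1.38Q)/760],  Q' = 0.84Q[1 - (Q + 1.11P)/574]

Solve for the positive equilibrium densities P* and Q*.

Setting both brackets to zero gives the nullclines P + 1.38Q = 760 and 1.11P + Q = 574.
Substituting Q = 574 - 1.11P into the first: P(1 - 1.38·1.11) = 760 - 1.38·574.
So P* = -32.1/-0.532 = 60.4, and then Q* = 574 - 1.11·60.4 = 507.

P* ≈ 60.4, Q* ≈ 507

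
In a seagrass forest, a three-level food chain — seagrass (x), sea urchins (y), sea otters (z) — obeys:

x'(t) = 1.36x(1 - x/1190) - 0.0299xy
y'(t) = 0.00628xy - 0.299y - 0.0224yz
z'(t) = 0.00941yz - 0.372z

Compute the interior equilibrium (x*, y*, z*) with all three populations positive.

From dz/dt = 0: 0.00941y* = 0.372, so y* = 39.5.
From dx/dt = 0: 1.36(1 - x*/1190) = 0.0299·39.5, giving x* = 1190·(1 - 0.869) = 156.
From dy/dt = 0: 0.00628·156 - 0.299 = 0.0224z*, so z* = 0.679/0.0224 = 30.3.

x* ≈ 156, y* ≈ 39.5, z* ≈ 30.3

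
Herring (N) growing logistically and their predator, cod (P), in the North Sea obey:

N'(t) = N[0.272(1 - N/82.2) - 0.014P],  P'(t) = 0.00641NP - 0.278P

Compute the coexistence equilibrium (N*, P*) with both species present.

N* ≈ 43.4, P* ≈ 9.18

From dP/dt = 0 with P > 0: 0.00641N* = 0.278, so N* = 43.4.
Substitute into dN/dt = 0: 0.272(1 - 43.4/82.2) = 0.014P*.
The bracket is 0.472, giving P* = 0.128/0.014 = 9.18.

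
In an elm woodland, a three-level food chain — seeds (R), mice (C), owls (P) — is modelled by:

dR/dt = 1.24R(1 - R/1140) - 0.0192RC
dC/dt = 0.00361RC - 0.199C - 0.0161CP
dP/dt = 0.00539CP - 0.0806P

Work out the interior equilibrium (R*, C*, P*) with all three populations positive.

R* ≈ 876, C* ≈ 15, P* ≈ 184

From dP/dt = 0: 0.00539C* = 0.0806, so C* = 15.
From dR/dt = 0: 1.24(1 - R*/1140) = 0.0192·15, giving R* = 1140·(1 - 0.232) = 876.
From dC/dt = 0: 0.00361·876 - 0.199 = 0.0161P*, so P* = 2.96/0.0161 = 184.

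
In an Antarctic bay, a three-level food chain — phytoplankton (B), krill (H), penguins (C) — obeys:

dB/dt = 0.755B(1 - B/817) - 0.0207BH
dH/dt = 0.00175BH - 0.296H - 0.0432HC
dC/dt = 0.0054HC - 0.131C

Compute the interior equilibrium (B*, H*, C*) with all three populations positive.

B* ≈ 274, H* ≈ 24.3, C* ≈ 4.23

From dC/dt = 0: 0.0054H* = 0.131, so H* = 24.3.
From dB/dt = 0: 0.755(1 - B*/817) = 0.0207·24.3, giving B* = 817·(1 - 0.665) = 274.
From dH/dt = 0: 0.00175·274 - 0.296 = 0.0432C*, so C* = 0.183/0.0432 = 4.23.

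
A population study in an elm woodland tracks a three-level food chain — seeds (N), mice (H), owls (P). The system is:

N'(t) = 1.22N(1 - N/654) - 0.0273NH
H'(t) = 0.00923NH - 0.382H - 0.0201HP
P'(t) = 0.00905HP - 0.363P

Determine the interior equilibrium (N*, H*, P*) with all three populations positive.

N* ≈ 67, H* ≈ 40.1, P* ≈ 11.8

From dP/dt = 0: 0.00905H* = 0.363, so H* = 40.1.
From dN/dt = 0: 1.22(1 - N*/654) = 0.0273·40.1, giving N* = 654·(1 - 0.898) = 67.
From dH/dt = 0: 0.00923·67 - 0.382 = 0.0201P*, so P* = 0.236/0.0201 = 11.8.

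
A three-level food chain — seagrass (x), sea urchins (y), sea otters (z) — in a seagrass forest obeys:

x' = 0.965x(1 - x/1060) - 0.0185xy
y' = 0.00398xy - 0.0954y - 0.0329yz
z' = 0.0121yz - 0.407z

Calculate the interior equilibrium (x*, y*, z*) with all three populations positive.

x* ≈ 376, y* ≈ 33.6, z* ≈ 42.6

From dz/dt = 0: 0.0121y* = 0.407, so y* = 33.6.
From dx/dt = 0: 0.965(1 - x*/1060) = 0.0185·33.6, giving x* = 1060·(1 - 0.645) = 376.
From dy/dt = 0: 0.00398·376 - 0.0954 = 0.0329z*, so z* = 1.4/0.0329 = 42.6.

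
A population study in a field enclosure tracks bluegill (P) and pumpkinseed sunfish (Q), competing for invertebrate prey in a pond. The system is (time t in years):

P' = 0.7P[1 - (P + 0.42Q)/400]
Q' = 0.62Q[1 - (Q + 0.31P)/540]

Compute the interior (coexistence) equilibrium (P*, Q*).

P* ≈ 199, Q* ≈ 478

Setting both brackets to zero gives the nullclines P + 0.42Q = 400 and 0.31P + Q = 540.
Substituting Q = 540 - 0.31P into the first: P(1 - 0.42·0.31) = 400 - 0.42·540.
So P* = 173/0.87 = 199, and then Q* = 540 - 0.31·199 = 478.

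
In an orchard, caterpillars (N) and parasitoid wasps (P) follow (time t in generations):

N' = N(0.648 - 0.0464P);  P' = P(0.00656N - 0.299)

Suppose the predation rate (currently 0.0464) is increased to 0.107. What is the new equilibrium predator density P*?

P* ≈ 6.06

At the interior fixed point, setting dN/dt = 0 with N > 0 fixes P* = (prey growth rate)/(NP coefficient) — independent of the other coefficients.
With the change, P* = 0.648/0.107 = 6.06; it falls from 14.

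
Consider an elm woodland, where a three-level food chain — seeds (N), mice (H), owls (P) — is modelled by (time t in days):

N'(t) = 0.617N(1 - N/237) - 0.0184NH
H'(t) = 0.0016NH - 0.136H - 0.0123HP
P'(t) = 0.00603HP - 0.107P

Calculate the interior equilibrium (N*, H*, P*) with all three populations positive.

From dP/dt = 0: 0.00603H* = 0.107, so H* = 17.7.
From dN/dt = 0: 0.617(1 - N*/237) = 0.0184·17.7, giving N* = 237·(1 - 0.529) = 112.
From dH/dt = 0: 0.0016·112 - 0.136 = 0.0123P*, so P* = 0.0425/0.0123 = 3.46.

N* ≈ 112, H* ≈ 17.7, P* ≈ 3.46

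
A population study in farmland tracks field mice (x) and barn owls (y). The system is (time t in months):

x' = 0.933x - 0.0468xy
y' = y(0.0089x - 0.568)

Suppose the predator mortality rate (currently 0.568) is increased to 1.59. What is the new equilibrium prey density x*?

x* ≈ 179

At the interior fixed point, setting dy/dt = 0 with y > 0 fixes x* = (predator death rate)/(xy coefficient) — independent of the other coefficients.
With the change, x* = 1.59/0.0089 = 179; it rises from 63.8.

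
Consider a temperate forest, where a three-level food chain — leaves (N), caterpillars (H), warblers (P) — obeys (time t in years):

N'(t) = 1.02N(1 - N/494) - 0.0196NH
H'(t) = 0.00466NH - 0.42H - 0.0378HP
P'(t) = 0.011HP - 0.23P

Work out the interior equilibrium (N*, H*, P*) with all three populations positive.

From dP/dt = 0: 0.011H* = 0.23, so H* = 20.9.
From dN/dt = 0: 1.02(1 - N*/494) = 0.0196·20.9, giving N* = 494·(1 - 0.402) = 296.
From dH/dt = 0: 0.00466·296 - 0.42 = 0.0378P*, so P* = 0.957/0.0378 = 25.3.

N* ≈ 296, H* ≈ 20.9, P* ≈ 25.3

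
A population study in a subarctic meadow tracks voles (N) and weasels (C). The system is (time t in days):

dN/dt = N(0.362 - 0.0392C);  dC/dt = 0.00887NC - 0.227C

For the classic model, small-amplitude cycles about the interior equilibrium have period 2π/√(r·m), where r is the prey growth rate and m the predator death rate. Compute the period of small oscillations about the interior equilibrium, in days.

T ≈ 21.9 days

Here r = 0.362 and m = 0.227, so r·m = 0.0822.
ω = √0.0822 = 0.287 per day, hence T = 2π/ω ≈ 21.9 days.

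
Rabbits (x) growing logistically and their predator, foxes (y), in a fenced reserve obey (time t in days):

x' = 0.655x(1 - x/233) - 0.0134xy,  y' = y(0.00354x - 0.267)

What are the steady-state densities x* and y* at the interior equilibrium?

x* ≈ 75.4, y* ≈ 33.1

From dy/dt = 0 with y > 0: 0.00354x* = 0.267, so x* = 75.4.
Substitute into dx/dt = 0: 0.655(1 - 75.4/233) = 0.0134y*.
The bracket is 0.676, giving y* = 0.443/0.0134 = 33.1.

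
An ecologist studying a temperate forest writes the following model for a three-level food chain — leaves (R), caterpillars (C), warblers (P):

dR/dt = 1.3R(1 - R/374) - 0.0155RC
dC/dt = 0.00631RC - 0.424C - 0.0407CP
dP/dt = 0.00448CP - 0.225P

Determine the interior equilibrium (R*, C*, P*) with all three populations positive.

R* ≈ 150, C* ≈ 50.2, P* ≈ 12.8

From dP/dt = 0: 0.00448C* = 0.225, so C* = 50.2.
From dR/dt = 0: 1.3(1 - R*/374) = 0.0155·50.2, giving R* = 374·(1 - 0.599) = 150.
From dC/dt = 0: 0.00631·150 - 0.424 = 0.0407P*, so P* = 0.523/0.0407 = 12.8.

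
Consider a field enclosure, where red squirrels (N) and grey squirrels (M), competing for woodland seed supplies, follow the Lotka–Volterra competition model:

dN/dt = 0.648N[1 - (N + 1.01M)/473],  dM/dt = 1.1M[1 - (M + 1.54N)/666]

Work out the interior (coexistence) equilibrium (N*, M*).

N* ≈ 359, M* ≈ 112

Setting both brackets to zero gives the nullclines N + 1.01M = 473 and 1.54N + M = 666.
Substituting M = 666 - 1.54N into the first: N(1 - 1.01·1.54) = 473 - 1.01·666.
So N* = -200/-0.555 = 359, and then M* = 666 - 1.54·359 = 112.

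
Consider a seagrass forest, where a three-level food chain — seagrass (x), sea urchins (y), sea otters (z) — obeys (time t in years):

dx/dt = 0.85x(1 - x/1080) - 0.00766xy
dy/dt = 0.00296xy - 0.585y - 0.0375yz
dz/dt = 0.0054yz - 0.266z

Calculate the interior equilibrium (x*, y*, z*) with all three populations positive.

From dz/dt = 0: 0.0054y* = 0.266, so y* = 49.3.
From dx/dt = 0: 0.85(1 - x*/1080) = 0.00766·49.3, giving x* = 1080·(1 - 0.444) = 601.
From dy/dt = 0: 0.00296·601 - 0.585 = 0.0375z*, so z* = 1.19/0.0375 = 31.8.

x* ≈ 601, y* ≈ 49.3, z* ≈ 31.8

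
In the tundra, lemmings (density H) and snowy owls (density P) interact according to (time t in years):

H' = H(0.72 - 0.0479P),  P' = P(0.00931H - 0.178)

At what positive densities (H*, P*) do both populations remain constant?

H* ≈ 19.1, P* ≈ 15

Set dP/dt = 0 with P > 0: 0.00931H - 0.178 = 0, so H* = 0.178/0.00931 = 19.1.
Set dH/dt = 0 with H > 0: 0.72 - 0.0479P = 0, so P* = 0.72/0.0479 = 15.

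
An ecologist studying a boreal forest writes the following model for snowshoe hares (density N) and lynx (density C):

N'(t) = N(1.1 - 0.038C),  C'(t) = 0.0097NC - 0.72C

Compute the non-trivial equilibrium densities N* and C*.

N* ≈ 74.2, C* ≈ 28.9

Set dC/dt = 0 with C > 0: 0.0097N - 0.72 = 0, so N* = 0.72/0.0097 = 74.2.
Set dN/dt = 0 with N > 0: 1.1 - 0.038C = 0, so C* = 1.1/0.038 = 28.9.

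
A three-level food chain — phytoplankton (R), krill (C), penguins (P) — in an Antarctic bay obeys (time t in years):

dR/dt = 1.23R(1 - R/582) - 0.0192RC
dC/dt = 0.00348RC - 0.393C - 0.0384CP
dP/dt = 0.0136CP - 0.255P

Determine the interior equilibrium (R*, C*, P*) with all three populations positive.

R* ≈ 412, C* ≈ 18.8, P* ≈ 27.1

From dP/dt = 0: 0.0136C* = 0.255, so C* = 18.8.
From dR/dt = 0: 1.23(1 - R*/582) = 0.0192·18.8, giving R* = 582·(1 - 0.293) = 412.
From dC/dt = 0: 0.00348·412 - 0.393 = 0.0384P*, so P* = 1.04/0.0384 = 27.1.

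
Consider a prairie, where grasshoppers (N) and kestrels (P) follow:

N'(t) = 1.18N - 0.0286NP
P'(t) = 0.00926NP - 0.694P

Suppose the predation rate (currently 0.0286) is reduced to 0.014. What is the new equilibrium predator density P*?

At the interior fixed point, setting dN/dt = 0 with N > 0 fixes P* = (prey growth rate)/(NP coefficient) — independent of the other coefficients.
With the change, P* = 1.18/0.014 = 84.3; it rises from 41.3.

P* ≈ 84.3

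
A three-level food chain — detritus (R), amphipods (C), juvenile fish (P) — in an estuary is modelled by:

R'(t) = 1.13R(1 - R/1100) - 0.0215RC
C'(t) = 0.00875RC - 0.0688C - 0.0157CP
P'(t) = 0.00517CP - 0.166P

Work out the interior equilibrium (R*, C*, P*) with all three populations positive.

From dP/dt = 0: 0.00517C* = 0.166, so C* = 32.1.
From dR/dt = 0: 1.13(1 - R*/1100) = 0.0215·32.1, giving R* = 1100·(1 - 0.611) = 428.
From dC/dt = 0: 0.00875·428 - 0.0688 = 0.0157P*, so P* = 3.68/0.0157 = 234.

R* ≈ 428, C* ≈ 32.1, P* ≈ 234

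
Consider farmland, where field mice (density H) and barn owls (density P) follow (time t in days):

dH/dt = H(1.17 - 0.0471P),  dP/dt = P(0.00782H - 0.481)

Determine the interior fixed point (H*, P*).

Set dP/dt = 0 with P > 0: 0.00782H - 0.481 = 0, so H* = 0.481/0.00782 = 61.5.
Set dH/dt = 0 with H > 0: 1.17 - 0.0471P = 0, so P* = 1.17/0.0471 = 24.8.

H* ≈ 61.5, P* ≈ 24.8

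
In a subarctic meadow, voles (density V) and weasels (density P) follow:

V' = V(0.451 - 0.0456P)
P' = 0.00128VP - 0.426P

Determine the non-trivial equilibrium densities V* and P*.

Set dP/dt = 0 with P > 0: 0.00128V - 0.426 = 0, so V* = 0.426/0.00128 = 333.
Set dV/dt = 0 with V > 0: 0.451 - 0.0456P = 0, so P* = 0.451/0.0456 = 9.89.

V* ≈ 333, P* ≈ 9.89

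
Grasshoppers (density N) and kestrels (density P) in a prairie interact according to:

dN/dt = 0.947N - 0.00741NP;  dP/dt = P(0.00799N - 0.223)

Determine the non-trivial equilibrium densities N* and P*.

N* ≈ 27.9, P* ≈ 128

Set dP/dt = 0 with P > 0: 0.00799N - 0.223 = 0, so N* = 0.223/0.00799 = 27.9.
Set dN/dt = 0 with N > 0: 0.947 - 0.00741P = 0, so P* = 0.947/0.00741 = 128.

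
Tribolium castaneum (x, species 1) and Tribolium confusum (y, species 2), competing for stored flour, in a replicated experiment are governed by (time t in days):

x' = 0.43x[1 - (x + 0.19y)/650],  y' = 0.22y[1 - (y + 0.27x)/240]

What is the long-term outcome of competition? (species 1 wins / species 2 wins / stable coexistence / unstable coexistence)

stable coexistence

Compare the nullcline intercepts: K1/α12 = 650/0.19 = 3420 > K2 = 240; K2/α21 = 240/0.27 = 889 > K1 = 650.
Since both inequalities hold, each species can invade when rare, so the interior equilibrium is stable.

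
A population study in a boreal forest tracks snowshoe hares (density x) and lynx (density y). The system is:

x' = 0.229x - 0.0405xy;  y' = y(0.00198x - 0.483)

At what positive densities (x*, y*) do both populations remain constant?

Set dy/dt = 0 with y > 0: 0.00198x - 0.483 = 0, so x* = 0.483/0.00198 = 244.
Set dx/dt = 0 with x > 0: 0.229 - 0.0405y = 0, so y* = 0.229/0.0405 = 5.65.

x* ≈ 244, y* ≈ 5.65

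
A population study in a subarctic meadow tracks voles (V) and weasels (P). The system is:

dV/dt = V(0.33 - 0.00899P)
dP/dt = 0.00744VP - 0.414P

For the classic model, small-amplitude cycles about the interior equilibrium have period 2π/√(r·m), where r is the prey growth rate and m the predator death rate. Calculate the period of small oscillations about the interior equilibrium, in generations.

Here r = 0.33 and m = 0.414, so r·m = 0.137.
ω = √0.137 = 0.37 per generation, hence T = 2π/ω ≈ 17 generations.

T ≈ 17 generations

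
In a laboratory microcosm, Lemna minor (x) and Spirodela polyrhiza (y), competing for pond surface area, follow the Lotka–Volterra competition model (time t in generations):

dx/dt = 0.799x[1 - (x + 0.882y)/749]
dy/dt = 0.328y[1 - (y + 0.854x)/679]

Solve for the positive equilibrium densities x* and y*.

x* ≈ 608, y* ≈ 159

Setting both brackets to zero gives the nullclines x + 0.882y = 749 and 0.854x + y = 679.
Substituting y = 679 - 0.854x into the first: x(1 - 0.882·0.854) = 749 - 0.882·679.
So x* = 150/0.247 = 608, and then y* = 679 - 0.854·608 = 159.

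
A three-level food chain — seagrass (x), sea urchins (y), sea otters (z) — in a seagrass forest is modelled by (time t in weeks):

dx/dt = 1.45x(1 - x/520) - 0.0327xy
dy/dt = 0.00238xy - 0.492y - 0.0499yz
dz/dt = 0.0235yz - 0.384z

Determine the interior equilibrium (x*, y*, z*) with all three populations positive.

x* ≈ 328, y* ≈ 16.3, z* ≈ 5.8

From dz/dt = 0: 0.0235y* = 0.384, so y* = 16.3.
From dx/dt = 0: 1.45(1 - x*/520) = 0.0327·16.3, giving x* = 520·(1 - 0.369) = 328.
From dy/dt = 0: 0.00238·328 - 0.492 = 0.0499z*, so z* = 0.29/0.0499 = 5.8.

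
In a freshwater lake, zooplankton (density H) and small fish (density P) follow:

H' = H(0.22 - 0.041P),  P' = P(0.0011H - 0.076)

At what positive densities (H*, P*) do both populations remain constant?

Set dP/dt = 0 with P > 0: 0.0011H - 0.076 = 0, so H* = 0.076/0.0011 = 69.1.
Set dH/dt = 0 with H > 0: 0.22 - 0.041P = 0, so P* = 0.22/0.041 = 5.37.

H* ≈ 69.1, P* ≈ 5.37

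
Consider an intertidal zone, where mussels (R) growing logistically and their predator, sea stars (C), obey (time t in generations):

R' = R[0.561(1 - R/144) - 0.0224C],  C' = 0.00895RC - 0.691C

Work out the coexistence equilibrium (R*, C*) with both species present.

R* ≈ 77.2, C* ≈ 11.6

From dC/dt = 0 with C > 0: 0.00895R* = 0.691, so R* = 77.2.
Substitute into dR/dt = 0: 0.561(1 - 77.2/144) = 0.0224C*.
The bracket is 0.464, giving C* = 0.26/0.0224 = 11.6.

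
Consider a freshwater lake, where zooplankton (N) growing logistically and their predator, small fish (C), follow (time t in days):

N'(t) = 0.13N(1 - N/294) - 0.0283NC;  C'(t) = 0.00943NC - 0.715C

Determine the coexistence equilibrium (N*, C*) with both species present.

From dC/dt = 0 with C > 0: 0.00943N* = 0.715, so N* = 75.8.
Substitute into dN/dt = 0: 0.13(1 - 75.8/294) = 0.0283C*.
The bracket is 0.742, giving C* = 0.0965/0.0283 = 3.41.

N* ≈ 75.8, C* ≈ 3.41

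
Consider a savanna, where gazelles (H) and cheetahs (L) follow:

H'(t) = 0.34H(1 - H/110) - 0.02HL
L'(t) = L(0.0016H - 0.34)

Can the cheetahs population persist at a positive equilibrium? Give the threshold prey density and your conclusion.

Threshold H = 212; K < 212, so no, the predator goes extinct.

The predator equation gives dL/dt > 0 only when H > 0.34/0.0016 = 212.
Without the predator, H → K = 110. Since 110 < 212, the predator cannot invade.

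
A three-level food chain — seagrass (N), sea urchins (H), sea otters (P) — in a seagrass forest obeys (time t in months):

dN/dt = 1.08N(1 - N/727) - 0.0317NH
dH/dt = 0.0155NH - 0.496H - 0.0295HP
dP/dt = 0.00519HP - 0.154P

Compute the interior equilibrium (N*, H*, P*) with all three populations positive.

N* ≈ 93.8, H* ≈ 29.7, P* ≈ 32.5

From dP/dt = 0: 0.00519H* = 0.154, so H* = 29.7.
From dN/dt = 0: 1.08(1 - N*/727) = 0.0317·29.7, giving N* = 727·(1 - 0.871) = 93.8.
From dH/dt = 0: 0.0155·93.8 - 0.496 = 0.0295P*, so P* = 0.958/0.0295 = 32.5.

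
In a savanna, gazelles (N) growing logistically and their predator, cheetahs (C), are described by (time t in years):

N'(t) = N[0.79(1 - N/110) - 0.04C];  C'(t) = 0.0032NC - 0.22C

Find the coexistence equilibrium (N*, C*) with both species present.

N* ≈ 68.8, C* ≈ 7.41

From dC/dt = 0 with C > 0: 0.0032N* = 0.22, so N* = 68.8.
Substitute into dN/dt = 0: 0.79(1 - 68.8/110) = 0.04C*.
The bracket is 0.375, giving C* = 0.296/0.04 = 7.41.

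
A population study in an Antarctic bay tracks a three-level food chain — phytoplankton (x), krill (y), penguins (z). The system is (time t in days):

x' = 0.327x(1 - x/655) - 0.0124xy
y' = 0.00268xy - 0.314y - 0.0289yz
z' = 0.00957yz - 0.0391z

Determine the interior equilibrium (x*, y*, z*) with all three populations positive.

x* ≈ 554, y* ≈ 4.09, z* ≈ 40.5

From dz/dt = 0: 0.00957y* = 0.0391, so y* = 4.09.
From dx/dt = 0: 0.327(1 - x*/655) = 0.0124·4.09, giving x* = 655·(1 - 0.155) = 554.
From dy/dt = 0: 0.00268·554 - 0.314 = 0.0289z*, so z* = 1.17/0.0289 = 40.5.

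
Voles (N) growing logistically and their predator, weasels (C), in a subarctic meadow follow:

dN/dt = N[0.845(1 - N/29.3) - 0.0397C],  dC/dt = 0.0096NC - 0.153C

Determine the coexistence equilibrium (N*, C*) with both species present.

N* ≈ 15.9, C* ≈ 9.71

From dC/dt = 0 with C > 0: 0.0096N* = 0.153, so N* = 15.9.
Substitute into dN/dt = 0: 0.845(1 - 15.9/29.3) = 0.0397C*.
The bracket is 0.456, giving C* = 0.385/0.0397 = 9.71.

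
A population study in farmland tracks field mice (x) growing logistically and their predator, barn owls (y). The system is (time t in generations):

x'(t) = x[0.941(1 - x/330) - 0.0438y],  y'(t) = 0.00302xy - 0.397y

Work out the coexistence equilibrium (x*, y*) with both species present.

From dy/dt = 0 with y > 0: 0.00302x* = 0.397, so x* = 131.
Substitute into dx/dt = 0: 0.941(1 - 131/330) = 0.0438y*.
The bracket is 0.602, giving y* = 0.566/0.0438 = 12.9.

x* ≈ 131, y* ≈ 12.9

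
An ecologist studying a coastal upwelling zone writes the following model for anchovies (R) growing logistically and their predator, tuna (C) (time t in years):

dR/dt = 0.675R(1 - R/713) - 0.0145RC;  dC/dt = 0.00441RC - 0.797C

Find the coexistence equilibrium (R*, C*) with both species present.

R* ≈ 181, C* ≈ 34.8

From dC/dt = 0 with C > 0: 0.00441R* = 0.797, so R* = 181.
Substitute into dR/dt = 0: 0.675(1 - 181/713) = 0.0145C*.
The bracket is 0.747, giving C* = 0.504/0.0145 = 34.8.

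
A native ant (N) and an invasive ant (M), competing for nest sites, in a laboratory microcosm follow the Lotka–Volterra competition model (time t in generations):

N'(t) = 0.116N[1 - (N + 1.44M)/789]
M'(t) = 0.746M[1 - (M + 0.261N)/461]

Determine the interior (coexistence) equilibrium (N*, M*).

Setting both brackets to zero gives the nullclines N + 1.44M = 789 and 0.261N + M = 461.
Substituting M = 461 - 0.261N into the first: N(1 - 1.44·0.261) = 789 - 1.44·461.
So N* = 125/0.624 = 201, and then M* = 461 - 0.261·201 = 409.

N* ≈ 201, M* ≈ 409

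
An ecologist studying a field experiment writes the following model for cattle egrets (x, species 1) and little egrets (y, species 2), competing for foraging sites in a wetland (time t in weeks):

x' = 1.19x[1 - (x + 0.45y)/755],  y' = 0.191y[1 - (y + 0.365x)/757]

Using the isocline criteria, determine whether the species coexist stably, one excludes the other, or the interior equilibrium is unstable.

Compare the nullcline intercepts: K1/α12 = 755/0.45 = 1680 > K2 = 757; K2/α21 = 757/0.365 = 2070 > K1 = 755.
Since both inequalities hold, each species can invade when rare, so the interior equilibrium is stable.

stable coexistence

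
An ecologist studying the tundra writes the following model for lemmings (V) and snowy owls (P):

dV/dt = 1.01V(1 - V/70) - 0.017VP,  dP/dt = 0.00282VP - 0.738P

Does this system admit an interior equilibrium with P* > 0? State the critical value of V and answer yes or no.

The predator equation gives dP/dt > 0 only when V > 0.738/0.00282 = 262.
Without the predator, V → K = 70. Since 70 < 262, the predator cannot invade.

Threshold V = 262; K < 262, so no, the predator goes extinct.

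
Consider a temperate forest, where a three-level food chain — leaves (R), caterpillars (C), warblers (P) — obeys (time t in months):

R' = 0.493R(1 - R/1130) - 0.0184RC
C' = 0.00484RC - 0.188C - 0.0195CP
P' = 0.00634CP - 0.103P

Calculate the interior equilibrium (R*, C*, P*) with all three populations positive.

R* ≈ 445, C* ≈ 16.2, P* ≈ 101

From dP/dt = 0: 0.00634C* = 0.103, so C* = 16.2.
From dR/dt = 0: 0.493(1 - R*/1130) = 0.0184·16.2, giving R* = 1130·(1 - 0.606) = 445.
From dC/dt = 0: 0.00484·445 - 0.188 = 0.0195P*, so P* = 1.96/0.0195 = 101.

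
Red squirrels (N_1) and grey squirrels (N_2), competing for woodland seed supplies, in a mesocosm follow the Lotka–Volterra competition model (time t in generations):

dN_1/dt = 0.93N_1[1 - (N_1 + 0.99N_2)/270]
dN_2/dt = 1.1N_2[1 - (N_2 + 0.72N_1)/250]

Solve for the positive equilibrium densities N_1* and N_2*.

N_1* ≈ 78.3, N_2* ≈ 194

Setting both brackets to zero gives the nullclines N_1 + 0.99N_2 = 270 and 0.72N_1 + N_2 = 250.
Substituting N_2 = 250 - 0.72N_1 into the first: N_1(1 - 0.99·0.72) = 270 - 0.99·250.
So N_1* = 22.5/0.287 = 78.3, and then N_2* = 250 - 0.72·78.3 = 194.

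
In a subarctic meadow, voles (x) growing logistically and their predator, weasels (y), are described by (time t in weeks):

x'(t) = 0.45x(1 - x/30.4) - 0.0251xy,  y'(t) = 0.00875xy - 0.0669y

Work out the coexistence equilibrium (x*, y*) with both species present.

From dy/dt = 0 with y > 0: 0.00875x* = 0.0669, so x* = 7.65.
Substitute into dx/dt = 0: 0.45(1 - 7.65/30.4) = 0.0251y*.
The bracket is 0.748, giving y* = 0.337/0.0251 = 13.4.

x* ≈ 7.65, y* ≈ 13.4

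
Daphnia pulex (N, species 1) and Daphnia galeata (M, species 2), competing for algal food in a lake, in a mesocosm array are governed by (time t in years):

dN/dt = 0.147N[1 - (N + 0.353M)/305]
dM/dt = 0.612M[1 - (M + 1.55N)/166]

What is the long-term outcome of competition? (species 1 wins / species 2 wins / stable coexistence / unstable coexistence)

Compare the nullcline intercepts: K1/α12 = 305/0.353 = 864 > K2 = 166; K2/α21 = 166/1.55 = 107 < K1 = 305.
Since the inequalities point opposite ways, species 1 can invade but species 2 cannot.

species 1 excludes species 2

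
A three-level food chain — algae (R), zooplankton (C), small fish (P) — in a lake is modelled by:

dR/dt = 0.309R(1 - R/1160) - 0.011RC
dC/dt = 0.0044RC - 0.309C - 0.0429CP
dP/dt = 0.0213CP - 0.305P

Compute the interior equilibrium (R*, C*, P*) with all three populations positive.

R* ≈ 569, C* ≈ 14.3, P* ≈ 51.1

From dP/dt = 0: 0.0213C* = 0.305, so C* = 14.3.
From dR/dt = 0: 0.309(1 - R*/1160) = 0.011·14.3, giving R* = 1160·(1 - 0.51) = 569.
From dC/dt = 0: 0.0044·569 - 0.309 = 0.0429P*, so P* = 2.19/0.0429 = 51.1.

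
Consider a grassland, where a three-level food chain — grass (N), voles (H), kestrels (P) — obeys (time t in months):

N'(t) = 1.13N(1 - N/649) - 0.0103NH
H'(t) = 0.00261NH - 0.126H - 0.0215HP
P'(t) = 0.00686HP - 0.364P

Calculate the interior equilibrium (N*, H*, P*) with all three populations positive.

From dP/dt = 0: 0.00686H* = 0.364, so H* = 53.1.
From dN/dt = 0: 1.13(1 - N*/649) = 0.0103·53.1, giving N* = 649·(1 - 0.484) = 335.
From dH/dt = 0: 0.00261·335 - 0.126 = 0.0215P*, so P* = 0.749/0.0215 = 34.8.

N* ≈ 335, H* ≈ 53.1, P* ≈ 34.8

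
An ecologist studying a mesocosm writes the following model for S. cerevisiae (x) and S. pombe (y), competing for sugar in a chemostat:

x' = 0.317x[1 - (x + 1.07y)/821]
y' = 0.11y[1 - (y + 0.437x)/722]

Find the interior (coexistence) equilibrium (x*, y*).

Setting both brackets to zero gives the nullclines x + 1.07y = 821 and 0.437x + y = 722.
Substituting y = 722 - 0.437x into the first: x(1 - 1.07·0.437) = 821 - 1.07·722.
So x* = 48.5/0.532 = 91, and then y* = 722 - 0.437·91 = 682.

x* ≈ 91, y* ≈ 682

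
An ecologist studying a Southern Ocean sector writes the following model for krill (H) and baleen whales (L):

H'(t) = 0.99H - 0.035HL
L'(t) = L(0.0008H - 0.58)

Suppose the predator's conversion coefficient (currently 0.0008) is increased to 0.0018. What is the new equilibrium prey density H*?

At the interior fixed point, setting dL/dt = 0 with L > 0 fixes H* = (predator death rate)/(HL coefficient) — independent of the other coefficients.
With the change, H* = 0.58/0.0018 = 322; it falls from 725.

H* ≈ 322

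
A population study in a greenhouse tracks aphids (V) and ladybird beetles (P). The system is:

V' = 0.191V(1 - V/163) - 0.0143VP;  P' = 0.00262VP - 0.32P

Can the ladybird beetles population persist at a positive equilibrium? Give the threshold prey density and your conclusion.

The predator equation gives dP/dt > 0 only when V > 0.32/0.00262 = 122.
Without the predator, V → K = 163. Since 163 > 122, the predator can invade and persist.

Threshold V = 122; K > 122, so yes, the predator persists.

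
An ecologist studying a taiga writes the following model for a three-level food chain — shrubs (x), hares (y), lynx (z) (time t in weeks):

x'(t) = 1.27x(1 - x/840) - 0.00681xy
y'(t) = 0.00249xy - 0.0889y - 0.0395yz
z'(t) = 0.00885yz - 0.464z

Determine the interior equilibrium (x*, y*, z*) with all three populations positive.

x* ≈ 604, y* ≈ 52.4, z* ≈ 35.8

From dz/dt = 0: 0.00885y* = 0.464, so y* = 52.4.
From dx/dt = 0: 1.27(1 - x*/840) = 0.00681·52.4, giving x* = 840·(1 - 0.281) = 604.
From dy/dt = 0: 0.00249·604 - 0.0889 = 0.0395z*, so z* = 1.41/0.0395 = 35.8.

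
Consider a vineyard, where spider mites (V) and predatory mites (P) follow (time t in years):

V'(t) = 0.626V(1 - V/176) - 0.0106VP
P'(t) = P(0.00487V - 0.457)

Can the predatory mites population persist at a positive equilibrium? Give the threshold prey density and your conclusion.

The predator equation gives dP/dt > 0 only when V > 0.457/0.00487 = 93.8.
Without the predator, V → K = 176. Since 176 > 93.8, the predator can invade and persist.

Threshold V = 93.8; K > 93.8, so yes, the predator persists.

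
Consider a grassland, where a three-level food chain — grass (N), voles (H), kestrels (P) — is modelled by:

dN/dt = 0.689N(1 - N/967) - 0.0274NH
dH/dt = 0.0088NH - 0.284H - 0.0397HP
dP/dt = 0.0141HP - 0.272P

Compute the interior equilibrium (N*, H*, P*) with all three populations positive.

N* ≈ 225, H* ≈ 19.3, P* ≈ 42.8

From dP/dt = 0: 0.0141H* = 0.272, so H* = 19.3.
From dN/dt = 0: 0.689(1 - N*/967) = 0.0274·19.3, giving N* = 967·(1 - 0.767) = 225.
From dH/dt = 0: 0.0088·225 - 0.284 = 0.0397P*, so P* = 1.7/0.0397 = 42.8.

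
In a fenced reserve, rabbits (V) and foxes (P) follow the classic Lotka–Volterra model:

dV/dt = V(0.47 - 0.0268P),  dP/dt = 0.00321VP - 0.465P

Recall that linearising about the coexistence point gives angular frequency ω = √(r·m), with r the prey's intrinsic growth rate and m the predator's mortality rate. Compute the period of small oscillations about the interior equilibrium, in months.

Here r = 0.47 and m = 0.465, so r·m = 0.219.
ω = √0.219 = 0.467 per month, hence T = 2π/ω ≈ 13.4 months.

T ≈ 13.4 months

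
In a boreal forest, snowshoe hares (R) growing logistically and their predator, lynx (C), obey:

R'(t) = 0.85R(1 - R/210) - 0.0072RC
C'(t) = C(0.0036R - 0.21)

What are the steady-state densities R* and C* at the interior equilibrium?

From dC/dt = 0 with C > 0: 0.0036R* = 0.21, so R* = 58.3.
Substitute into dR/dt = 0: 0.85(1 - 58.3/210) = 0.0072C*.
The bracket is 0.722, giving C* = 0.614/0.0072 = 85.3.

R* ≈ 58.3, C* ≈ 85.3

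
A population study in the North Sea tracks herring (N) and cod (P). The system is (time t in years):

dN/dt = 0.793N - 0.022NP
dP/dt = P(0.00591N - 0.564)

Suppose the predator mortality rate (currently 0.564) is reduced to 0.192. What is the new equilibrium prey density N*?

At the interior fixed point, setting dP/dt = 0 with P > 0 fixes N* = (predator death rate)/(NP coefficient) — independent of the other coefficients.
With the change, N* = 0.192/0.00591 = 32.5; it falls from 95.4.

N* ≈ 32.5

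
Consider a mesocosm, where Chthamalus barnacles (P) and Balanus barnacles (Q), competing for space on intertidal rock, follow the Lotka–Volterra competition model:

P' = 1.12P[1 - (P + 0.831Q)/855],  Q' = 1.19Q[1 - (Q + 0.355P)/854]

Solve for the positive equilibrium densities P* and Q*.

Setting both brackets to zero gives the nullclines P + 0.831Q = 855 and 0.355P + Q = 854.
Substituting Q = 854 - 0.355P into the first: P(1 - 0.831·0.355) = 855 - 0.831·854.
So P* = 145/0.705 = 206, and then Q* = 854 - 0.355·206 = 781.

P* ≈ 206, Q* ≈ 781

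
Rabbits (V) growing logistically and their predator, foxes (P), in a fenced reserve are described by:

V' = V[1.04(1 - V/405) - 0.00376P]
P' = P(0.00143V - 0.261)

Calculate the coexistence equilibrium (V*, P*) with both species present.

V* ≈ 183, P* ≈ 152

From dP/dt = 0 with P > 0: 0.00143V* = 0.261, so V* = 183.
Substitute into dV/dt = 0: 1.04(1 - 183/405) = 0.00376P*.
The bracket is 0.549, giving P* = 0.571/0.00376 = 152.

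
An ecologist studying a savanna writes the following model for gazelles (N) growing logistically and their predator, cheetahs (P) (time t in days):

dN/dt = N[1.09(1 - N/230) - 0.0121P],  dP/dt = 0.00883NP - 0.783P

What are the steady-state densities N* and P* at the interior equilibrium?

From dP/dt = 0 with P > 0: 0.00883N* = 0.783, so N* = 88.7.
Substitute into dN/dt = 0: 1.09(1 - 88.7/230) = 0.0121P*.
The bracket is 0.614, giving P* = 0.67/0.0121 = 55.4.

N* ≈ 88.7, P* ≈ 55.4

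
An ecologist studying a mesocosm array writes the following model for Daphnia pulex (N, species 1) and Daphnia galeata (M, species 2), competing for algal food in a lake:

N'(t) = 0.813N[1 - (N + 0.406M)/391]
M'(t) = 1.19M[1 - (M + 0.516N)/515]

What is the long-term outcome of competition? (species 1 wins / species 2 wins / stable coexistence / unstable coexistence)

Compare the nullcline intercepts: K1/α12 = 391/0.406 = 963 > K2 = 515; K2/α21 = 515/0.516 = 998 > K1 = 391.
Since both inequalities hold, each species can invade when rare, so the interior equilibrium is stable.

stable coexistence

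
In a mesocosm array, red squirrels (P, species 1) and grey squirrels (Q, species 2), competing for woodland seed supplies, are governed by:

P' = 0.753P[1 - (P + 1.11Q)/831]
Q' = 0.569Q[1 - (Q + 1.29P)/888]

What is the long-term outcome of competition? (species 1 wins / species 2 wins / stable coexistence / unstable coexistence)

Compare the nullcline intercepts: K1/α12 = 831/1.11 = 749 < K2 = 888; K2/α21 = 888/1.29 = 688 < K1 = 831.
Since both are reversed, neither can invade when rare; the interior point is a saddle.

unstable coexistence (outcome depends on initial conditions)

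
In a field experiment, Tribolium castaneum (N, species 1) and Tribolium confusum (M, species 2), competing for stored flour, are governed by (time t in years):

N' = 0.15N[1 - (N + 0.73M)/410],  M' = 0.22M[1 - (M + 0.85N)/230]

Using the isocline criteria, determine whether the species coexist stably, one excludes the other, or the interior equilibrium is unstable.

Compare the nullcline intercepts: K1/α12 = 410/0.73 = 562 > K2 = 230; K2/α21 = 230/0.85 = 271 < K1 = 410.
Since the inequalities point opposite ways, species 1 can invade but species 2 cannot.

species 1 excludes species 2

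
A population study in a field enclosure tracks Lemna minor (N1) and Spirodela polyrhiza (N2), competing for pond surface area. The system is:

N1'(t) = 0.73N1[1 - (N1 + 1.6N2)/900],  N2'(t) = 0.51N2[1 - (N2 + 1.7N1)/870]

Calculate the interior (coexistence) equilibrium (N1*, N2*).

Setting both brackets to zero gives the nullclines N1 + 1.6N2 = 900 and 1.7N1 + N2 = 870.
Substituting N2 = 870 - 1.7N1 into the first: N1(1 - 1.6·1.7) = 900 - 1.6·870.
So N1* = -492/-1.72 = 286, and then N2* = 870 - 1.7·286 = 384.

N1* ≈ 286, N2* ≈ 384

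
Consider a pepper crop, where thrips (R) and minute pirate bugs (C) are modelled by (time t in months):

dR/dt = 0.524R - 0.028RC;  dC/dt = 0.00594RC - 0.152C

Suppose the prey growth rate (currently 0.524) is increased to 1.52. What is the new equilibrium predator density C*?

C* ≈ 54.3

At the interior fixed point, setting dR/dt = 0 with R > 0 fixes C* = (prey growth rate)/(RC coefficient) — independent of the other coefficients.
With the change, C* = 1.52/0.028 = 54.3; it rises from 18.7.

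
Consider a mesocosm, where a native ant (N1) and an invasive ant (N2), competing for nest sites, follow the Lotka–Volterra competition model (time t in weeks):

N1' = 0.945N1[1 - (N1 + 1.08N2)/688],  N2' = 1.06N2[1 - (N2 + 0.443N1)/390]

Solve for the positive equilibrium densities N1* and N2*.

Setting both brackets to zero gives the nullclines N1 + 1.08N2 = 688 and 0.443N1 + N2 = 390.
Substituting N2 = 390 - 0.443N1 into the first: N1(1 - 1.08·0.443) = 688 - 1.08·390.
So N1* = 267/0.522 = 512, and then N2* = 390 - 0.443·512 = 163.

N1* ≈ 512, N2* ≈ 163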